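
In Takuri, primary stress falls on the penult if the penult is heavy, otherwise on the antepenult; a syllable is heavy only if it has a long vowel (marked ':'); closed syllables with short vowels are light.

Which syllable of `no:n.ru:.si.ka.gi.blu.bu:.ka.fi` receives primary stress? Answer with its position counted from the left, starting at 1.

7

Weights: 7 bu: H, 8 ka L, 9 fi L.
The penult (syllable 8, ka) is light, so stress falls on the antepenult (syllable 7, bu:).
Primary stress: syllable 7 → no:n.ru:.si.ka.gi.blu.ˈbu:.ka.fi.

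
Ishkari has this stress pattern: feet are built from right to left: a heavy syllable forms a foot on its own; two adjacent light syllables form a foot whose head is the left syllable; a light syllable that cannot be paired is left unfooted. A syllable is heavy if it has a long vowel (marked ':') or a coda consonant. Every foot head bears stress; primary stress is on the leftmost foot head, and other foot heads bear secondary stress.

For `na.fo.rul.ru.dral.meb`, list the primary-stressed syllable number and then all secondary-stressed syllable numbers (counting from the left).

primary 1, secondary 3, 5, 6

Weights: 1 na L, 2 fo L, 3 rul H, 4 ru L, 5 dral H, 6 meb H.
Parse right to left (heavy = foot alone; LL = one foot; stranded L unfooted): (ˈna.fo) (ˈrul) ru (ˈdral) (ˈmeb).
Foot heads: 1, 3, 5, 6.
Primary stress on the leftmost head = syllable 1.
Secondary stress on 3, 5, 6: ˈna.fo.ˌrul.ru.ˌdral.ˌmeb.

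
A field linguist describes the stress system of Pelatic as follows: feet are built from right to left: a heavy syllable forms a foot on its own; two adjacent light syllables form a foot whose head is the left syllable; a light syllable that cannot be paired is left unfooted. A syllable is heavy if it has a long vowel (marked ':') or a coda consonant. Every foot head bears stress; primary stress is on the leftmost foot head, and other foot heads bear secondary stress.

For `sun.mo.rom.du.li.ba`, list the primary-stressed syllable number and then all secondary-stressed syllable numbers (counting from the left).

primary 1, secondary 3, 5

Weights: 1 sun H, 2 mo L, 3 rom H, 4 du L, 5 li L, 6 ba L.
Parse right to left (heavy = foot alone; LL = one foot; stranded L unfooted): (ˈsun) mo (ˈrom) du (ˈli.ba).
Foot heads: 1, 3, 5.
Primary stress on the leftmost head = syllable 1.
Secondary stress on 3, 5: ˈsun.mo.ˌrom.du.ˌli.ba.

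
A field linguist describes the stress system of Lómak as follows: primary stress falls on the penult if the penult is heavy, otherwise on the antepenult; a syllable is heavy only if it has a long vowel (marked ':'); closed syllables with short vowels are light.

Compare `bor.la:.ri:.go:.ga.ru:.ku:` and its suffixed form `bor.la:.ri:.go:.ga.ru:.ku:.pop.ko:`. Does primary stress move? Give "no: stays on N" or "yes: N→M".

Base `bor.la:.ri:.go:.ga.ru:.ku:` (7 syllables):
  Weights: 5 ga L, 6 ru: H, 7 ku: H.
  The penult (syllable 6, ru:) is heavy, so it takes stress.
  → primary stress on syllable 6.
Suffixed `bor.la:.ri:.go:.ga.ru:.ku:.pop.ko:` (9 syllables):
  Weights: 7 ku: H, 8 pop L, 9 ko: H.
  The penult (syllable 8, pop) is light, so stress falls on the antepenult (syllable 7, ku:).
  → primary stress on syllable 7.

yes: 6→7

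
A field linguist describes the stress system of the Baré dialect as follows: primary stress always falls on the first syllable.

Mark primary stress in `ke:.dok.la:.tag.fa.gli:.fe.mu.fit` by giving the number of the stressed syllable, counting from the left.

The word has 9 syllables; the first syllable is syllable 1 (ke:).
Primary stress: syllable 1 → ˈke:.dok.la:.tag.fa.gli:.fe.mu.fit.

1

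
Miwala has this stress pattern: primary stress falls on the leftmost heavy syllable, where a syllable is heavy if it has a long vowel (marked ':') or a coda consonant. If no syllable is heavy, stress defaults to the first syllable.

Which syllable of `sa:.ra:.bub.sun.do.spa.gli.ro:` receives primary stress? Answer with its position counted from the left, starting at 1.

1

Weights: 1 sa: H, 2 ra: H, 3 bub H, 4 sun H, 5 do L, 6 spa L, 7 gli L, 8 ro: H.
Heavy syllables in the domain: 1, 2, 3, 4, 8. The leftmost is syllable 1 (sa:).
Primary stress: syllable 1 → ˈsa:.ra:.bub.sun.do.spa.gli.ro:.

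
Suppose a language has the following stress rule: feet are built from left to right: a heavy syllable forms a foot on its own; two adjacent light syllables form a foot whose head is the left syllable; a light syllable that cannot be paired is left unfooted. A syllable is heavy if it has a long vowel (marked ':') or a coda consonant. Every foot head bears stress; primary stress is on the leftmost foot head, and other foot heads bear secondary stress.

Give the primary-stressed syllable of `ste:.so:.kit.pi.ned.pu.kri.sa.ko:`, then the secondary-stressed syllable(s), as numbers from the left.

primary 1, secondary 2, 3, 5, 6, 9

Weights: 1 ste: H, 2 so: H, 3 kit H, 4 pi L, 5 ned H, 6 pu L, 7 kri L, 8 sa L, 9 ko: H.
Parse left to right (heavy = foot alone; LL = one foot; stranded L unfooted): (ˈste:) (ˈso:) (ˈkit) pi (ˈned) (ˈpu.kri) sa (ˈko:).
Foot heads: 1, 2, 3, 5, 6, 9.
Primary stress on the leftmost head = syllable 1.
Secondary stress on 2, 3, 5, 6, 9: ˈste:.ˌso:.ˌkit.pi.ˌned.ˌpu.kri.sa.ˌko:.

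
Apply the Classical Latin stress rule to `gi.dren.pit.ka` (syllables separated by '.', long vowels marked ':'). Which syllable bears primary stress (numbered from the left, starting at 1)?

Classical Latin: stress the penult if heavy (long vowel or closed), else the antepenult.
Weights: 2 dren H, 3 pit H, 4 ka L.
The penult (syllable 3, pit) is heavy, so it takes stress.
Stress on syllable 3: gi.dren.ˈpit.ka.

3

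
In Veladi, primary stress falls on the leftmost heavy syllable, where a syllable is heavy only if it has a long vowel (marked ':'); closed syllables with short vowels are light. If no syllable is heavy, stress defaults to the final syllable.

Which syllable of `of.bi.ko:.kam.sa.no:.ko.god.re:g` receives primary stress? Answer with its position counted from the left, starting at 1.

Weights: 1 of L, 2 bi L, 3 ko: H, 4 kam L, 5 sa L, 6 no: H, 7 ko L, 8 god L, 9 re:g H.
Heavy syllables in the domain: 3, 6, 9. The leftmost is syllable 3 (ko:).
Primary stress: syllable 3 → of.bi.ˈko:.kam.sa.no:.ko.god.re:g.

3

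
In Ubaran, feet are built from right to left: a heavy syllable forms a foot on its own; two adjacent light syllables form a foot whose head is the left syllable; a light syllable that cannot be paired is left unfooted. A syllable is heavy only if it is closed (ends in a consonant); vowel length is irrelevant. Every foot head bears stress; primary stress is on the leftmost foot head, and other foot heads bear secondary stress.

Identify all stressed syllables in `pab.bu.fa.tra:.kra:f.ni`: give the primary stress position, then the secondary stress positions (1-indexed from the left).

primary 1, secondary 3, 5

Weights: 1 pab H, 2 bu L, 3 fa L, 4 tra: L, 5 kra:f H, 6 ni L.
Parse right to left (heavy = foot alone; LL = one foot; stranded L unfooted): (ˈpab) bu (ˈfa.tra:) (ˈkra:f) ni.
Foot heads: 1, 3, 5.
Primary stress on the leftmost head = syllable 1.
Secondary stress on 3, 5: ˈpab.bu.ˌfa.tra:.ˌkra:f.ni.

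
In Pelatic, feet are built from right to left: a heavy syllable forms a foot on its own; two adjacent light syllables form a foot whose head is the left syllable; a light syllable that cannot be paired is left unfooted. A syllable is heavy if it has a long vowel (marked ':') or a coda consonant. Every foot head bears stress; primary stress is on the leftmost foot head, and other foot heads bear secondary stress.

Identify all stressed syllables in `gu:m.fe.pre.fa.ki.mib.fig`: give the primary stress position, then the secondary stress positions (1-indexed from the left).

primary 1, secondary 2, 4, 6, 7

Weights: 1 gu:m H, 2 fe L, 3 pre L, 4 fa L, 5 ki L, 6 mib H, 7 fig H.
Parse right to left (heavy = foot alone; LL = one foot; stranded L unfooted): (ˈgu:m) (ˈfe.pre) (ˈfa.ki) (ˈmib) (ˈfig).
Foot heads: 1, 2, 4, 6, 7.
Primary stress on the leftmost head = syllable 1.
Secondary stress on 2, 4, 6, 7: ˈgu:m.ˌfe.pre.ˌfa.ki.ˌmib.ˌfig.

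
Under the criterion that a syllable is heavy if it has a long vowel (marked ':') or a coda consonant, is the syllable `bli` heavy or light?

`bli`: short vowel, open (no coda). Short vowel, open → light.

light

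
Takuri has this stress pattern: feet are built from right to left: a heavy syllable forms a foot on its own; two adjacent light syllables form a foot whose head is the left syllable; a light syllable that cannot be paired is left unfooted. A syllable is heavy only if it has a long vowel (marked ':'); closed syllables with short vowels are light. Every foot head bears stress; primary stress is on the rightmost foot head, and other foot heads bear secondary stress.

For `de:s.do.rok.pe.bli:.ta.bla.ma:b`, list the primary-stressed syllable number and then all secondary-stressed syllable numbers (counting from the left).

Weights: 1 de:s H, 2 do L, 3 rok L, 4 pe L, 5 bli: H, 6 ta L, 7 bla L, 8 ma:b H.
Parse right to left (heavy = foot alone; LL = one foot; stranded L unfooted): (ˈde:s) do (ˈrok.pe) (ˈbli:) (ˈta.bla) (ˈma:b).
Foot heads: 1, 3, 5, 6, 8.
Primary stress on the rightmost head = syllable 8.
Secondary stress on 1, 3, 5, 6: ˌde:s.do.ˌrok.pe.ˌbli:.ˌta.bla.ˈma:b.

primary 8, secondary 1, 3, 5, 6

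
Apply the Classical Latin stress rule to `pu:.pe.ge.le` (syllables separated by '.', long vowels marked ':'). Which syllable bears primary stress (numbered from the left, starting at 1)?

Classical Latin: stress the penult if heavy (long vowel or closed), else the antepenult.
Weights: 2 pe L, 3 ge L, 4 le L.
The penult (syllable 3, ge) is light, so stress falls on the antepenult (syllable 2, pe).
Stress on syllable 2: pu:.ˈpe.ge.le.

2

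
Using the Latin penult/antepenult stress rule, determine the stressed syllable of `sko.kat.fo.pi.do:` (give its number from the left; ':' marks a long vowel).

3

Classical Latin: stress the penult if heavy (long vowel or closed), else the antepenult.
Weights: 3 fo L, 4 pi L, 5 do: H.
The penult (syllable 4, pi) is light, so stress falls on the antepenult (syllable 3, fo).
Stress on syllable 3: sko.kat.ˈfo.pi.do:.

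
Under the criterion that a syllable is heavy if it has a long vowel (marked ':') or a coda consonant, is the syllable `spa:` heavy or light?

`spa:`: long vowel, open (no coda). Long vowel → heavy.

heavy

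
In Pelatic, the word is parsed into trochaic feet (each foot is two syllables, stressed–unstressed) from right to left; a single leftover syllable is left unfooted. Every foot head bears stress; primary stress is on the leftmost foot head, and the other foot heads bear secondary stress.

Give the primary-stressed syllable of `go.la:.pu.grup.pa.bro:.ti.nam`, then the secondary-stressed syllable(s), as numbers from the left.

Parse right to left into trochaic (ˈσσ) feet: (ˈgo.la:) (ˈpu.grup) (ˈpa.bro:) (ˈti.nam).
Foot heads (stressed positions): 1, 3, 5, 7.
End Rule Leftmost: primary stress on the leftmost head = syllable 1.
Secondary stress on 3, 5, 7: ˈgo.la:.ˌpu.grup.ˌpa.bro:.ˌti.nam.

primary 1, secondary 3, 5, 7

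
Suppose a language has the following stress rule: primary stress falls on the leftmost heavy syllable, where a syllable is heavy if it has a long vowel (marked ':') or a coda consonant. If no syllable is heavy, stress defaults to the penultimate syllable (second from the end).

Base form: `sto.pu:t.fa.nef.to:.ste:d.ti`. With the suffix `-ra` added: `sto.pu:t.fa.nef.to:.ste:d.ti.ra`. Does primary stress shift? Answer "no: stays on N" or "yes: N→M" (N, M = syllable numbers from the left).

Base `sto.pu:t.fa.nef.to:.ste:d.ti` (7 syllables):
  Weights: 1 sto L, 2 pu:t H, 3 fa L, 4 nef H, 5 to: H, 6 ste:d H, 7 ti L.
  Heavy syllables in the domain: 2, 4, 5, 6. The leftmost is syllable 2 (pu:t).
  → primary stress on syllable 2.
Suffixed `sto.pu:t.fa.nef.to:.ste:d.ti.ra` (8 syllables):
  Weights: 1 sto L, 2 pu:t H, 3 fa L, 4 nef H, 5 to: H, 6 ste:d H, 7 ti L, 8 ra L.
  Heavy syllables in the domain: 2, 4, 5, 6. The leftmost is syllable 2 (pu:t).
  → primary stress on syllable 2.

no: stays on 2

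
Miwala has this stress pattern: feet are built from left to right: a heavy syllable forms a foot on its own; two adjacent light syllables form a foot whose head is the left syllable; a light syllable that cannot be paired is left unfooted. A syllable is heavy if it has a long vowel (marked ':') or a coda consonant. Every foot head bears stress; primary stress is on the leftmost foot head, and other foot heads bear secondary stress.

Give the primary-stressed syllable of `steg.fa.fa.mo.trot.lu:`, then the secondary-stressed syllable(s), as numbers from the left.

primary 1, secondary 2, 5, 6

Weights: 1 steg H, 2 fa L, 3 fa L, 4 mo L, 5 trot H, 6 lu: H.
Parse left to right (heavy = foot alone; LL = one foot; stranded L unfooted): (ˈsteg) (ˈfa.fa) mo (ˈtrot) (ˈlu:).
Foot heads: 1, 2, 5, 6.
Primary stress on the leftmost head = syllable 1.
Secondary stress on 2, 5, 6: ˈsteg.ˌfa.fa.mo.ˌtrot.ˌlu:.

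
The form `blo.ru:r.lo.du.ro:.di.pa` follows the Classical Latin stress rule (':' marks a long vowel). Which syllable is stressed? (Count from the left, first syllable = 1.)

5

Classical Latin: stress the penult if heavy (long vowel or closed), else the antepenult.
Weights: 5 ro: H, 6 di L, 7 pa L.
The penult (syllable 6, di) is light, so stress falls on the antepenult (syllable 5, ro:).
Stress on syllable 5: blo.ru:r.lo.du.ˈro:.di.pa.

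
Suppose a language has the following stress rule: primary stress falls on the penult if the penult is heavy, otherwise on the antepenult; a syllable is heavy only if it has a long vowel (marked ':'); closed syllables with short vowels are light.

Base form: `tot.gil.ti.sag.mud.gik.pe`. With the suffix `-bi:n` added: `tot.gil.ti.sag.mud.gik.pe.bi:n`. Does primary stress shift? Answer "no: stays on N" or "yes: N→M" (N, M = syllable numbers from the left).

yes: 5→6

Base `tot.gil.ti.sag.mud.gik.pe` (7 syllables):
  Weights: 5 mud L, 6 gik L, 7 pe L.
  The penult (syllable 6, gik) is light, so stress falls on the antepenult (syllable 5, mud).
  → primary stress on syllable 5.
Suffixed `tot.gil.ti.sag.mud.gik.pe.bi:n` (8 syllables):
  Weights: 6 gik L, 7 pe L, 8 bi:n H.
  The penult (syllable 7, pe) is light, so stress falls on the antepenult (syllable 6, gik).
  → primary stress on syllable 6.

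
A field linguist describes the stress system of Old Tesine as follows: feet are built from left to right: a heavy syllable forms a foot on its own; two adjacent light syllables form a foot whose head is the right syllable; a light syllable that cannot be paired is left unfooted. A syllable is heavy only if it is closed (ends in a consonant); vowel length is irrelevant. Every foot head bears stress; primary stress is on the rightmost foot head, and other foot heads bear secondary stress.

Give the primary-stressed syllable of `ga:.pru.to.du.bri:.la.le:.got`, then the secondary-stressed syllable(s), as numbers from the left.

primary 8, secondary 2, 4, 6

Weights: 1 ga: L, 2 pru L, 3 to L, 4 du L, 5 bri: L, 6 la L, 7 le: L, 8 got H.
Parse left to right (heavy = foot alone; LL = one foot; stranded L unfooted): (ga:.ˈpru) (to.ˈdu) (bri:.ˈla) le: (ˈgot).
Foot heads: 2, 4, 6, 8.
Primary stress on the rightmost head = syllable 8.
Secondary stress on 2, 4, 6: ga:.ˌpru.to.ˌdu.bri:.ˌla.le:.ˈgot.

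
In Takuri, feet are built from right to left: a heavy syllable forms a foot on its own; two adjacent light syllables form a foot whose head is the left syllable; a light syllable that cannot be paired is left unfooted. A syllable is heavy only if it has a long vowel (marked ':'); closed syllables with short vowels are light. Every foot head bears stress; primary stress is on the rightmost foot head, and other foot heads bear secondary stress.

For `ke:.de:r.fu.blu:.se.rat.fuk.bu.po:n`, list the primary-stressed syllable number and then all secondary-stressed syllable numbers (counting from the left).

primary 9, secondary 1, 2, 4, 5, 7

Weights: 1 ke: H, 2 de:r H, 3 fu L, 4 blu: H, 5 se L, 6 rat L, 7 fuk L, 8 bu L, 9 po:n H.
Parse right to left (heavy = foot alone; LL = one foot; stranded L unfooted): (ˈke:) (ˈde:r) fu (ˈblu:) (ˈse.rat) (ˈfuk.bu) (ˈpo:n).
Foot heads: 1, 2, 4, 5, 7, 9.
Primary stress on the rightmost head = syllable 9.
Secondary stress on 1, 2, 4, 5, 7: ˌke:.ˌde:r.fu.ˌblu:.ˌse.rat.ˌfuk.bu.ˈpo:n.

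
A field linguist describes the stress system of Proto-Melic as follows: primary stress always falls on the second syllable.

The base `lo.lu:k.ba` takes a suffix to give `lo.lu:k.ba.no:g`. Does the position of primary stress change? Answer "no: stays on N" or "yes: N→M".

Base `lo.lu:k.ba` (3 syllables):
  The word has 3 syllables; the second syllable is syllable 2 (lu:k).
  → primary stress on syllable 2.
Suffixed `lo.lu:k.ba.no:g` (4 syllables):
  The word has 4 syllables; the second syllable is syllable 2 (lu:k).
  → primary stress on syllable 2.

no: stays on 2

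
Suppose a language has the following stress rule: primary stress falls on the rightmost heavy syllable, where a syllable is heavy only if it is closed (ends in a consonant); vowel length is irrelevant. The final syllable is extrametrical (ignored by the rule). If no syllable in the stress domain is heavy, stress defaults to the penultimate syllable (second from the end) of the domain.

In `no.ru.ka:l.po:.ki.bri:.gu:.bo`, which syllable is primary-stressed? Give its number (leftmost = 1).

The final syllable (8, bo) is extrametrical; the stress domain is syllables 1–7.
Weights: 1 no L, 2 ru L, 3 ka:l H, 4 po: L, 5 ki L, 6 bri: L, 7 gu: L.
Heavy syllables in the domain: 3. The rightmost is syllable 3 (ka:l).
Primary stress: syllable 3 → no.ru.ˈka:l.po:.ki.bri:.gu:.bo.

3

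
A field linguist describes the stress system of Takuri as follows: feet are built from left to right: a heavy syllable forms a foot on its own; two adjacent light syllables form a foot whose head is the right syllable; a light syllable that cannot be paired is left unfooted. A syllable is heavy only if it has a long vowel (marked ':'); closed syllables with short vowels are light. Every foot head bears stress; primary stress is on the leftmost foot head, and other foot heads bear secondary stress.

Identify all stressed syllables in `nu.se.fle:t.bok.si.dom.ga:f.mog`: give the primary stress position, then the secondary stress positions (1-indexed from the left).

Weights: 1 nu L, 2 se L, 3 fle:t H, 4 bok L, 5 si L, 6 dom L, 7 ga:f H, 8 mog L.
Parse left to right (heavy = foot alone; LL = one foot; stranded L unfooted): (nu.ˈse) (ˈfle:t) (bok.ˈsi) dom (ˈga:f) mog.
Foot heads: 2, 3, 5, 7.
Primary stress on the leftmost head = syllable 2.
Secondary stress on 3, 5, 7: nu.ˈse.ˌfle:t.bok.ˌsi.dom.ˌga:f.mog.

primary 2, secondary 3, 5, 7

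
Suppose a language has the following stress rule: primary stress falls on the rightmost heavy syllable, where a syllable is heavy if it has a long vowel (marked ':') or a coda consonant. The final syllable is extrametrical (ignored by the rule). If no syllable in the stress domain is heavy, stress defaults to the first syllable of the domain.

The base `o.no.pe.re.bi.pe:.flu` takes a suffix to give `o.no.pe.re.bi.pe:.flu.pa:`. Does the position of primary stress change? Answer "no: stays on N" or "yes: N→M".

Base `o.no.pe.re.bi.pe:.flu` (7 syllables):
  The final syllable (7, flu) is extrametrical; the stress domain is syllables 1–6.
  Weights: 1 o L, 2 no L, 3 pe L, 4 re L, 5 bi L, 6 pe: H.
  Heavy syllables in the domain: 6. The rightmost is syllable 6 (pe:).
  → primary stress on syllable 6.
Suffixed `o.no.pe.re.bi.pe:.flu.pa:` (8 syllables):
  The final syllable (8, pa:) is extrametrical; the stress domain is syllables 1–7.
  Weights: 1 o L, 2 no L, 3 pe L, 4 re L, 5 bi L, 6 pe: H, 7 flu L.
  Heavy syllables in the domain: 6. The rightmost is syllable 6 (pe:).
  → primary stress on syllable 6.

no: stays on 6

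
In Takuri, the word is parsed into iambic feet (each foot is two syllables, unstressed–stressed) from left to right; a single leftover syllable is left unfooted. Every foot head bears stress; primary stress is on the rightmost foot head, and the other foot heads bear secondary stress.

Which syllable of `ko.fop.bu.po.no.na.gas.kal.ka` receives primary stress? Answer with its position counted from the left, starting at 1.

8

Parse left to right into iambic (σˈσ) feet: (ko.ˈfop) (bu.ˈpo) (no.ˈna) (gas.ˈkal) ka. Syllable 9 is left unfooted.
Foot heads (stressed positions): 2, 4, 6, 8.
End Rule Rightmost: primary stress on the rightmost head = syllable 8.
Primary stress: syllable 8 → ko.fop.bu.po.no.na.gas.ˈkal.ka.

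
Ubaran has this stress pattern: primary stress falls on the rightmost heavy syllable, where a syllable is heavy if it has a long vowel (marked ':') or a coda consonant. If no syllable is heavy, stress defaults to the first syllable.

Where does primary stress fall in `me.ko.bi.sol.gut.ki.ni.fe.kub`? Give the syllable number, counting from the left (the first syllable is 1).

9

Weights: 1 me L, 2 ko L, 3 bi L, 4 sol H, 5 gut H, 6 ki L, 7 ni L, 8 fe L, 9 kub H.
Heavy syllables in the domain: 4, 5, 9. The rightmost is syllable 9 (kub).
Primary stress: syllable 9 → me.ko.bi.sol.gut.ki.ni.fe.ˈkub.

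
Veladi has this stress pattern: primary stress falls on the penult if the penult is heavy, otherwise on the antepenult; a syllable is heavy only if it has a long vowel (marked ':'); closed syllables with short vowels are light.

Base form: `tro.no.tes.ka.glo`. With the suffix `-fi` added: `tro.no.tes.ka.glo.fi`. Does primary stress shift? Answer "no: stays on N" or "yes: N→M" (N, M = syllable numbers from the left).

yes: 3→4

Base `tro.no.tes.ka.glo` (5 syllables):
  Weights: 3 tes L, 4 ka L, 5 glo L.
  The penult (syllable 4, ka) is light, so stress falls on the antepenult (syllable 3, tes).
  → primary stress on syllable 3.
Suffixed `tro.no.tes.ka.glo.fi` (6 syllables):
  Weights: 4 ka L, 5 glo L, 6 fi L.
  The penult (syllable 5, glo) is light, so stress falls on the antepenult (syllable 4, ka).
  → primary stress on syllable 4.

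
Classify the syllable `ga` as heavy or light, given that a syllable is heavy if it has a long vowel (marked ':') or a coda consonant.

`ga`: short vowel, open (no coda). Short vowel, open → light.

light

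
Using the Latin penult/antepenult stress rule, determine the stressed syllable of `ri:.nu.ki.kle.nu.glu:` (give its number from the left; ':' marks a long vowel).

Classical Latin: stress the penult if heavy (long vowel or closed), else the antepenult.
Weights: 4 kle L, 5 nu L, 6 glu: H.
The penult (syllable 5, nu) is light, so stress falls on the antepenult (syllable 4, kle).
Stress on syllable 4: ri:.nu.ki.ˈkle.nu.glu:.

4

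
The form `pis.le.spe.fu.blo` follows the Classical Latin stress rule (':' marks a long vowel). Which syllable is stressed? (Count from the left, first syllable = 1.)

Classical Latin: stress the penult if heavy (long vowel or closed), else the antepenult.
Weights: 3 spe L, 4 fu L, 5 blo L.
The penult (syllable 4, fu) is light, so stress falls on the antepenult (syllable 3, spe).
Stress on syllable 3: pis.le.ˈspe.fu.blo.

3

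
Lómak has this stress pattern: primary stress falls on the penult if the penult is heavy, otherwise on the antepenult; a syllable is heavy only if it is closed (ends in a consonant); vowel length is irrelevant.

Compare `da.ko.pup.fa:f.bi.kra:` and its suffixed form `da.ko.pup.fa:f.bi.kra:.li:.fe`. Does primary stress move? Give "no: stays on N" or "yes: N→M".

Base `da.ko.pup.fa:f.bi.kra:` (6 syllables):
  Weights: 4 fa:f H, 5 bi L, 6 kra: L.
  The penult (syllable 5, bi) is light, so stress falls on the antepenult (syllable 4, fa:f).
  → primary stress on syllable 4.
Suffixed `da.ko.pup.fa:f.bi.kra:.li:.fe` (8 syllables):
  Weights: 6 kra: L, 7 li: L, 8 fe L.
  The penult (syllable 7, li:) is light, so stress falls on the antepenult (syllable 6, kra:).
  → primary stress on syllable 6.

yes: 4→6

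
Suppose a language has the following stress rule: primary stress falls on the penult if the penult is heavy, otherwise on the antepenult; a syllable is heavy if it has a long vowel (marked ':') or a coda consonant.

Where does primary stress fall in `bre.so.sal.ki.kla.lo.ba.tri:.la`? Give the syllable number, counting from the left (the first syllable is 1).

Weights: 7 ba L, 8 tri: H, 9 la L.
The penult (syllable 8, tri:) is heavy, so it takes stress.
Primary stress: syllable 8 → bre.so.sal.ki.kla.lo.ba.ˈtri:.la.

8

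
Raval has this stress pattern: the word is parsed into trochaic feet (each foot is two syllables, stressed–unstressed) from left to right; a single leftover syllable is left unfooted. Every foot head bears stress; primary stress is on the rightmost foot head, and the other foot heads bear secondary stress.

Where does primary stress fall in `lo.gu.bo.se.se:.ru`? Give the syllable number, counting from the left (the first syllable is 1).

5

Parse left to right into trochaic (ˈσσ) feet: (ˈlo.gu) (ˈbo.se) (ˈse:.ru).
Foot heads (stressed positions): 1, 3, 5.
End Rule Rightmost: primary stress on the rightmost head = syllable 5.
Primary stress: syllable 5 → lo.gu.bo.se.ˈse:.ru.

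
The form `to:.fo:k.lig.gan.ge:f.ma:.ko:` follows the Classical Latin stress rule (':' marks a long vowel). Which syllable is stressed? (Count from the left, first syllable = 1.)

Classical Latin: stress the penult if heavy (long vowel or closed), else the antepenult.
Weights: 5 ge:f H, 6 ma: H, 7 ko: H.
The penult (syllable 6, ma:) is heavy, so it takes stress.
Stress on syllable 6: to:.fo:k.lig.gan.ge:f.ˈma:.ko:.

6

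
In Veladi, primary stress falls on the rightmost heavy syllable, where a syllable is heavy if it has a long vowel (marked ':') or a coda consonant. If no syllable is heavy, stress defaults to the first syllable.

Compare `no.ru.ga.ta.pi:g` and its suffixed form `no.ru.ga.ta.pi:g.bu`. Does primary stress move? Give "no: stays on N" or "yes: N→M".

no: stays on 5

Base `no.ru.ga.ta.pi:g` (5 syllables):
  Weights: 1 no L, 2 ru L, 3 ga L, 4 ta L, 5 pi:g H.
  Heavy syllables in the domain: 5. The rightmost is syllable 5 (pi:g).
  → primary stress on syllable 5.
Suffixed `no.ru.ga.ta.pi:g.bu` (6 syllables):
  Weights: 1 no L, 2 ru L, 3 ga L, 4 ta L, 5 pi:g H, 6 bu L.
  Heavy syllables in the domain: 5. The rightmost is syllable 5 (pi:g).
  → primary stress on syllable 5.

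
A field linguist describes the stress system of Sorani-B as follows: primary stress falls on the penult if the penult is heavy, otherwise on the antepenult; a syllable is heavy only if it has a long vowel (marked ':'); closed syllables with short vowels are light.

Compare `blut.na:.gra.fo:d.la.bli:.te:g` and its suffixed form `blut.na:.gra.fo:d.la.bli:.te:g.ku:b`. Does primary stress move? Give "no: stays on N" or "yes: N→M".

Base `blut.na:.gra.fo:d.la.bli:.te:g` (7 syllables):
  Weights: 5 la L, 6 bli: H, 7 te:g H.
  The penult (syllable 6, bli:) is heavy, so it takes stress.
  → primary stress on syllable 6.
Suffixed `blut.na:.gra.fo:d.la.bli:.te:g.ku:b` (8 syllables):
  Weights: 6 bli: H, 7 te:g H, 8 ku:b H.
  The penult (syllable 7, te:g) is heavy, so it takes stress.
  → primary stress on syllable 7.

yes: 6→7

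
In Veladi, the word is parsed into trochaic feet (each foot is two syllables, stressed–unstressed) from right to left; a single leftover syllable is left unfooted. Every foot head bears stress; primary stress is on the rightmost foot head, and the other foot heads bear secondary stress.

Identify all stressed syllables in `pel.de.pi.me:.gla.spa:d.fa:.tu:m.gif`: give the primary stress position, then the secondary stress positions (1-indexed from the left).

primary 8, secondary 2, 4, 6

Parse right to left into trochaic (ˈσσ) feet: pel (ˈde.pi) (ˈme:.gla) (ˈspa:d.fa:) (ˈtu:m.gif). Syllable 1 is left unfooted.
Foot heads (stressed positions): 2, 4, 6, 8.
End Rule Rightmost: primary stress on the rightmost head = syllable 8.
Secondary stress on 2, 4, 6: pel.ˌde.pi.ˌme:.gla.ˌspa:d.fa:.ˈtu:m.gif.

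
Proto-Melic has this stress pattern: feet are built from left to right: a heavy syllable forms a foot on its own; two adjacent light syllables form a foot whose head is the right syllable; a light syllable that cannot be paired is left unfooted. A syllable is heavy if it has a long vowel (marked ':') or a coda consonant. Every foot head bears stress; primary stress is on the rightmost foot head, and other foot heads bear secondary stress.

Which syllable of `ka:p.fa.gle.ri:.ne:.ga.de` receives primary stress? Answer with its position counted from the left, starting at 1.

7

Weights: 1 ka:p H, 2 fa L, 3 gle L, 4 ri: H, 5 ne: H, 6 ga L, 7 de L.
Parse left to right (heavy = foot alone; LL = one foot; stranded L unfooted): (ˈka:p) (fa.ˈgle) (ˈri:) (ˈne:) (ga.ˈde).
Foot heads: 1, 3, 4, 5, 7.
Primary stress on the rightmost head = syllable 7.
Primary stress: syllable 7 → ka:p.fa.gle.ri:.ne:.ga.ˈde.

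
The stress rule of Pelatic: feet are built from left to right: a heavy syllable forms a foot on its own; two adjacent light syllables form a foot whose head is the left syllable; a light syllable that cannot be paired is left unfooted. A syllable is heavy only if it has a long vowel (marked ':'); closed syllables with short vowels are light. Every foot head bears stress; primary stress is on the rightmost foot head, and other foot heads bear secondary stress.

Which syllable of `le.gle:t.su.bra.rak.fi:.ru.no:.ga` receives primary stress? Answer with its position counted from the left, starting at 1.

8

Weights: 1 le L, 2 gle:t H, 3 su L, 4 bra L, 5 rak L, 6 fi: H, 7 ru L, 8 no: H, 9 ga L.
Parse left to right (heavy = foot alone; LL = one foot; stranded L unfooted): le (ˈgle:t) (ˈsu.bra) rak (ˈfi:) ru (ˈno:) ga.
Foot heads: 2, 3, 6, 8.
Primary stress on the rightmost head = syllable 8.
Primary stress: syllable 8 → le.gle:t.su.bra.rak.fi:.ru.ˈno:.ga.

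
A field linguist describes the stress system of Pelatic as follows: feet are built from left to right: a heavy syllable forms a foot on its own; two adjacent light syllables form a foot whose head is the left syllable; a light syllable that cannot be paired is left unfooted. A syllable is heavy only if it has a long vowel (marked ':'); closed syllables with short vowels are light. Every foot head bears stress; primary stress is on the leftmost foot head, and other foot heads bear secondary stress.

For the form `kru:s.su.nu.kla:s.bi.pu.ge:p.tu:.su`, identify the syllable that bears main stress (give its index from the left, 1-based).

Weights: 1 kru:s H, 2 su L, 3 nu L, 4 kla:s H, 5 bi L, 6 pu L, 7 ge:p H, 8 tu: H, 9 su L.
Parse left to right (heavy = foot alone; LL = one foot; stranded L unfooted): (ˈkru:s) (ˈsu.nu) (ˈkla:s) (ˈbi.pu) (ˈge:p) (ˈtu:) su.
Foot heads: 1, 2, 4, 5, 7, 8.
Primary stress on the leftmost head = syllable 1.
Primary stress: syllable 1 → ˈkru:s.su.nu.kla:s.bi.pu.ge:p.tu:.su.

1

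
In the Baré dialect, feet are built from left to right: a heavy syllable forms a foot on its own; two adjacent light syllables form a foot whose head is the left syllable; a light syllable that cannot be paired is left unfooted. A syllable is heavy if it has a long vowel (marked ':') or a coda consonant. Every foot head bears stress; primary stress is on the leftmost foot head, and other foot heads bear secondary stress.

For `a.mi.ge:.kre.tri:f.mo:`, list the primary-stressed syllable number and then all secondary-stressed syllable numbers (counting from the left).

Weights: 1 a L, 2 mi L, 3 ge: H, 4 kre L, 5 tri:f H, 6 mo: H.
Parse left to right (heavy = foot alone; LL = one foot; stranded L unfooted): (ˈa.mi) (ˈge:) kre (ˈtri:f) (ˈmo:).
Foot heads: 1, 3, 5, 6.
Primary stress on the leftmost head = syllable 1.
Secondary stress on 3, 5, 6: ˈa.mi.ˌge:.kre.ˌtri:f.ˌmo:.

primary 1, secondary 3, 5, 6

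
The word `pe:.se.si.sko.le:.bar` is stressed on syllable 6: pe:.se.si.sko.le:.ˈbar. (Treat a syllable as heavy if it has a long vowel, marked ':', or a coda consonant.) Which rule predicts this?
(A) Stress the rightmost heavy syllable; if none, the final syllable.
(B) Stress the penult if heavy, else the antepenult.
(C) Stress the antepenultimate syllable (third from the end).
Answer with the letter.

Rule A → syllable 6 ✓.
Rule B → syllable 5 (observed: 6).
Rule C → syllable 4 (observed: 6).

A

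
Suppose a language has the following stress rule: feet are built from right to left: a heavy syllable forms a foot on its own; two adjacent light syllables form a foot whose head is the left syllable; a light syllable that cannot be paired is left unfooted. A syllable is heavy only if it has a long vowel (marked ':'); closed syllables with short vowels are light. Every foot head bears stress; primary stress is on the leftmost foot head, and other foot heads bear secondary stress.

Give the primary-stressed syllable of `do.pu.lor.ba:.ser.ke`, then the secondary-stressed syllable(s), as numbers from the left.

Weights: 1 do L, 2 pu L, 3 lor L, 4 ba: H, 5 ser L, 6 ke L.
Parse right to left (heavy = foot alone; LL = one foot; stranded L unfooted): do (ˈpu.lor) (ˈba:) (ˈser.ke).
Foot heads: 2, 4, 5.
Primary stress on the leftmost head = syllable 2.
Secondary stress on 4, 5: do.ˈpu.lor.ˌba:.ˌser.ke.

primary 2, secondary 4, 5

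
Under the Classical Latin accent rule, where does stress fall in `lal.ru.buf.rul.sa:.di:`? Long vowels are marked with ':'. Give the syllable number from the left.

Classical Latin: stress the penult if heavy (long vowel or closed), else the antepenult.
Weights: 4 rul H, 5 sa: H, 6 di: H.
The penult (syllable 5, sa:) is heavy, so it takes stress.
Stress on syllable 5: lal.ru.buf.rul.ˈsa:.di:.

5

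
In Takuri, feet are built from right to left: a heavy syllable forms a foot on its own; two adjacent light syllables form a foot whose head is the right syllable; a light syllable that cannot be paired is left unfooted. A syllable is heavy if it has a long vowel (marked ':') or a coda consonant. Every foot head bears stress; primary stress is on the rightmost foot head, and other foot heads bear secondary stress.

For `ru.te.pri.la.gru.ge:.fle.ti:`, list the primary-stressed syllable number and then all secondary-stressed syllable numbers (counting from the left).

primary 8, secondary 3, 5, 6

Weights: 1 ru L, 2 te L, 3 pri L, 4 la L, 5 gru L, 6 ge: H, 7 fle L, 8 ti: H.
Parse right to left (heavy = foot alone; LL = one foot; stranded L unfooted): ru (te.ˈpri) (la.ˈgru) (ˈge:) fle (ˈti:).
Foot heads: 3, 5, 6, 8.
Primary stress on the rightmost head = syllable 8.
Secondary stress on 3, 5, 6: ru.te.ˌpri.la.ˌgru.ˌge:.fle.ˈti:.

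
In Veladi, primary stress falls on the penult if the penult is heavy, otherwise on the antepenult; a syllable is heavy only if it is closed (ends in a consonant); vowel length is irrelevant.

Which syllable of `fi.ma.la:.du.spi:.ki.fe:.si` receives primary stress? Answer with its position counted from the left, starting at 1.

Weights: 6 ki L, 7 fe: L, 8 si L.
The penult (syllable 7, fe:) is light, so stress falls on the antepenult (syllable 6, ki).
Primary stress: syllable 6 → fi.ma.la:.du.spi:.ˈki.fe:.si.

6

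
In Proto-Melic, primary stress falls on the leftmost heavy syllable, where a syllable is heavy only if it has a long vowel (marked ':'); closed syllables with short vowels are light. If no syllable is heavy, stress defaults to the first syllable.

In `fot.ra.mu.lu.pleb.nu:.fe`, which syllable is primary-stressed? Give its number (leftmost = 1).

6

Weights: 1 fot L, 2 ra L, 3 mu L, 4 lu L, 5 pleb L, 6 nu: H, 7 fe L.
Heavy syllables in the domain: 6. The leftmost is syllable 6 (nu:).
Primary stress: syllable 6 → fot.ra.mu.lu.pleb.ˈnu:.fe.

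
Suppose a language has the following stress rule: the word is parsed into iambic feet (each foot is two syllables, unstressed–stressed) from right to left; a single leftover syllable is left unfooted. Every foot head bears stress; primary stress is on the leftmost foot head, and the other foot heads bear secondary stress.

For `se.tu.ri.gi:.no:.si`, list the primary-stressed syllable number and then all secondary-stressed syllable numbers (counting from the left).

primary 2, secondary 4, 6

Parse right to left into iambic (σˈσ) feet: (se.ˈtu) (ri.ˈgi:) (no:.ˈsi).
Foot heads (stressed positions): 2, 4, 6.
End Rule Leftmost: primary stress on the leftmost head = syllable 2.
Secondary stress on 4, 6: se.ˈtu.ri.ˌgi:.no:.ˌsi.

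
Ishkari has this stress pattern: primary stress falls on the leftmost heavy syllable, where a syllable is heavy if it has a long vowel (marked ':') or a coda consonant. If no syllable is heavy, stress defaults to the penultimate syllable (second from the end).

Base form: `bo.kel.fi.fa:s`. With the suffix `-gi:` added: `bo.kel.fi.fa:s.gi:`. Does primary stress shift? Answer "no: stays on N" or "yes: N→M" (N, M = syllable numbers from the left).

Base `bo.kel.fi.fa:s` (4 syllables):
  Weights: 1 bo L, 2 kel H, 3 fi L, 4 fa:s H.
  Heavy syllables in the domain: 2, 4. The leftmost is syllable 2 (kel).
  → primary stress on syllable 2.
Suffixed `bo.kel.fi.fa:s.gi:` (5 syllables):
  Weights: 1 bo L, 2 kel H, 3 fi L, 4 fa:s H, 5 gi: H.
  Heavy syllables in the domain: 2, 4, 5. The leftmost is syllable 2 (kel).
  → primary stress on syllable 2.

no: stays on 2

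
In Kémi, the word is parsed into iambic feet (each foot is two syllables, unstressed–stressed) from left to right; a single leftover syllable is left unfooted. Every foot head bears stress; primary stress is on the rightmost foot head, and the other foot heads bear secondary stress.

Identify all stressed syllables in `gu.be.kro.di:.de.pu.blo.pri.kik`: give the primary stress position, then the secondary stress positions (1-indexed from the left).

primary 8, secondary 2, 4, 6

Parse left to right into iambic (σˈσ) feet: (gu.ˈbe) (kro.ˈdi:) (de.ˈpu) (blo.ˈpri) kik. Syllable 9 is left unfooted.
Foot heads (stressed positions): 2, 4, 6, 8.
End Rule Rightmost: primary stress on the rightmost head = syllable 8.
Secondary stress on 2, 4, 6: gu.ˌbe.kro.ˌdi:.de.ˌpu.blo.ˈpri.kik.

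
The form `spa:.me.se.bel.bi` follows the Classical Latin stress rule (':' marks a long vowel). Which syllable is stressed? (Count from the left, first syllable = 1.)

Classical Latin: stress the penult if heavy (long vowel or closed), else the antepenult.
Weights: 3 se L, 4 bel H, 5 bi L.
The penult (syllable 4, bel) is heavy, so it takes stress.
Stress on syllable 4: spa:.me.se.ˈbel.bi.

4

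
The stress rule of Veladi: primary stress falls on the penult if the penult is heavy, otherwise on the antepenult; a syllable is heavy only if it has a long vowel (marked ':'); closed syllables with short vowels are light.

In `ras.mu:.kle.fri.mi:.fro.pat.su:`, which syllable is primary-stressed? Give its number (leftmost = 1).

Weights: 6 fro L, 7 pat L, 8 su: H.
The penult (syllable 7, pat) is light, so stress falls on the antepenult (syllable 6, fro).
Primary stress: syllable 6 → ras.mu:.kle.fri.mi:.ˈfro.pat.su:.

6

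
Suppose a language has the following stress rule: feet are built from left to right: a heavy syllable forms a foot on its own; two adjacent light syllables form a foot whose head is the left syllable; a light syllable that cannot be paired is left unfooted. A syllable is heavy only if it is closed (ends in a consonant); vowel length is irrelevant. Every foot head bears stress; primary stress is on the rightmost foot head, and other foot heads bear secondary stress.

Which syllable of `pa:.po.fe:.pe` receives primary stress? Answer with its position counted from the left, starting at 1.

Weights: 1 pa: L, 2 po L, 3 fe: L, 4 pe L.
Parse left to right (heavy = foot alone; LL = one foot; stranded L unfooted): (ˈpa:.po) (ˈfe:.pe).
Foot heads: 1, 3.
Primary stress on the rightmost head = syllable 3.
Primary stress: syllable 3 → pa:.po.ˈfe:.pe.

3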